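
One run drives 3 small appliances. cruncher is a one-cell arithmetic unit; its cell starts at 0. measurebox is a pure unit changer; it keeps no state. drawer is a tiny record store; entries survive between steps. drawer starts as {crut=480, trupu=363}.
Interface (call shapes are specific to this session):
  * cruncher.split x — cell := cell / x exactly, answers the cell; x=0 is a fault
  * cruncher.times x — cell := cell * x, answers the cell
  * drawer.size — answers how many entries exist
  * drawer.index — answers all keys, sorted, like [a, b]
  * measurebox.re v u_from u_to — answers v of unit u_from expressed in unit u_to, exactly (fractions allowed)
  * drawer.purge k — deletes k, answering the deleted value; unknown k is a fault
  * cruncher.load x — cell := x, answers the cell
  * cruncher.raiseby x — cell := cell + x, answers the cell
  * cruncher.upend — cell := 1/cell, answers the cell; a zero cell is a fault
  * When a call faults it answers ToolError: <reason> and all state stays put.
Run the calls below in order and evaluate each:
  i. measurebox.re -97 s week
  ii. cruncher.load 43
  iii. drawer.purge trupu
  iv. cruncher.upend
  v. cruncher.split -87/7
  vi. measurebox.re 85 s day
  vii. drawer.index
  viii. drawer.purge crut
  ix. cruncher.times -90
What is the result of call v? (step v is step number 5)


Answer: -7/3741

Derivation:
I use re using -97, s, week, which returns -97/604800.
Calling load using 43: 43.
I use purge using trupu: 363.
I use upend(), — result: 1/43.
Then split using -87/7, giving -7/3741.
Invoking re using 85, s, day: 17/17280.
I try index(): [crut].
I try purge using crut, giving 480.
I call times using -90, — result: 210/1247.


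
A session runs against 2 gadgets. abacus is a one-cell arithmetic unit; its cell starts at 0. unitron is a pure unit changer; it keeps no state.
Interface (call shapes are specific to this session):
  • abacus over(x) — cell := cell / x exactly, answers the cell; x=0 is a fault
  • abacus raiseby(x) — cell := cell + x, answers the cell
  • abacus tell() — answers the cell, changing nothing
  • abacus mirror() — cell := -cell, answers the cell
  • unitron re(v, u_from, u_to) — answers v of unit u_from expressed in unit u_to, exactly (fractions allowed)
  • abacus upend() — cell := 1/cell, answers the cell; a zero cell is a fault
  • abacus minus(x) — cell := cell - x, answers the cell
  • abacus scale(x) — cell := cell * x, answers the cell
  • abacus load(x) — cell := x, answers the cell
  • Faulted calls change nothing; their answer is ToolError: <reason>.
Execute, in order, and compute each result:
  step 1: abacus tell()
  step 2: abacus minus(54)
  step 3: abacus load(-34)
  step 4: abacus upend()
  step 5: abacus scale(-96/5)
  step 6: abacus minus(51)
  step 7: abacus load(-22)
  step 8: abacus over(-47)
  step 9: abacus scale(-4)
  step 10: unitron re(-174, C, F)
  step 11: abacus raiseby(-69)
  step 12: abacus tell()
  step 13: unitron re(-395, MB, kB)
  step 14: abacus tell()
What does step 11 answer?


Answer: -3331/47

Derivation:
>>> abacus tell
  0
>>> abacus minus 54
  -54
>>> abacus load -34
  -34
>>> abacus upend
  -1/34
>>> abacus scale -96/5
  48/85
>>> abacus minus 51
  -4287/85
>>> abacus load -22
  -22
>>> abacus over -47
  22/47
>>> abacus scale -4
  -88/47
>>> unitron re -174 C F
  -1406/5
>>> abacus raiseby -69
  -3331/47
>>> abacus tell
  -3331/47
>>> unitron re -395 MB kB
  -395000
>>> abacus tell
  -3331/47


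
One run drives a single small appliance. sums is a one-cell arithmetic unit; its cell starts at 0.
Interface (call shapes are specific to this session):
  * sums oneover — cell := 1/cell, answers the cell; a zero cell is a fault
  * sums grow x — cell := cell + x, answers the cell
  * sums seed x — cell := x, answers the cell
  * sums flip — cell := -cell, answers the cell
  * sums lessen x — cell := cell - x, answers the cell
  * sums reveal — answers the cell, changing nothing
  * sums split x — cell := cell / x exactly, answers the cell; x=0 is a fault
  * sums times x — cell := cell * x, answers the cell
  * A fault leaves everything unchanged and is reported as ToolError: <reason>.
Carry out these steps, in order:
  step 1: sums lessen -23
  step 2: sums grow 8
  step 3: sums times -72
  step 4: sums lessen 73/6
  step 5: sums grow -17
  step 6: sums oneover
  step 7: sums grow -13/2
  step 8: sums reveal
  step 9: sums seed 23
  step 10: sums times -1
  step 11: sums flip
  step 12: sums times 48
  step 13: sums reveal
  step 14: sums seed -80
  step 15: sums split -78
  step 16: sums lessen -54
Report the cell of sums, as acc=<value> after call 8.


Answer: acc=-176383/27134

Derivation:
Invoking sums lessen with -23, and observe 23.
I run sums grow with 8, and see 31.
I try sums times with -72, → -2232.
I try sums lessen with 73/6, giving -13465/6.
Calling sums grow with -17, and observe -13567/6.
I try sums oneover, — result: -6/13567.
I invoke sums grow with -13/2, and get -176383/27134.
I run sums reveal: -176383/27134.
I call sums seed with 23, — result: 23.
I invoke sums times with -1, yielding -23.
I use sums flip(), and see 23.
I call sums times with 48, which returns 1104.
Then sums reveal(), → 1104.
I run sums seed with -80: -80.
I call sums split with -78, — result: 40/39.
Invoking sums lessen with -54, → 2146/39.


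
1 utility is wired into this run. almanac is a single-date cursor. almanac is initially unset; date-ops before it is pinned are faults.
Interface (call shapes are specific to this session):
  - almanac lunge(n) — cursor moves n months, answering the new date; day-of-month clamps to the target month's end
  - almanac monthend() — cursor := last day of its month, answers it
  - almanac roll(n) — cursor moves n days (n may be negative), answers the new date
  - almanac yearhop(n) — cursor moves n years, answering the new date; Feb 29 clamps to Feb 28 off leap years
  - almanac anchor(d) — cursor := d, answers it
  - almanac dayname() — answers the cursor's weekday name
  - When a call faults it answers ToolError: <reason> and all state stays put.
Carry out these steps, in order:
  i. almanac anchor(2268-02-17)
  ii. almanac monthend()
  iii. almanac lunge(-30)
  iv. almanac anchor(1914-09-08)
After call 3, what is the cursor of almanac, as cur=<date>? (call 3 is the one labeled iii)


Answer: cur=2265-08-29

Derivation:
→ almanac anchor(d='2268-02-17')
← 2268-02-17
→ almanac monthend()
← 2268-02-29
→ almanac lunge(n='-30')
← 2265-08-29
→ almanac anchor(d='1914-09-08')
← 1914-09-08


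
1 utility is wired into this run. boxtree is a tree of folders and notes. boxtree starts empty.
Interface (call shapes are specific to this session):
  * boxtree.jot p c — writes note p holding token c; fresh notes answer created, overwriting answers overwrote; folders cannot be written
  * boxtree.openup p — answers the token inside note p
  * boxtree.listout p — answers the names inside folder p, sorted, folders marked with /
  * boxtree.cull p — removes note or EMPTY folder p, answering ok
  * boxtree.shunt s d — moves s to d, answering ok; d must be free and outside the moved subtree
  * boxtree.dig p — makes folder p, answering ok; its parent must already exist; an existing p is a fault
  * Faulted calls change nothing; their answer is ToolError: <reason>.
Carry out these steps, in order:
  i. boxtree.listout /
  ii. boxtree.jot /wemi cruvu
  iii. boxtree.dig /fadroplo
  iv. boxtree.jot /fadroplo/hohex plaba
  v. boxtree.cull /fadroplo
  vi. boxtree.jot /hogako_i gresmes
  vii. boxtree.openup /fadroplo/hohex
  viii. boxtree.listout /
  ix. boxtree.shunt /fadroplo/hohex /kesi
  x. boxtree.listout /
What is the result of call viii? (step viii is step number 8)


Answer: [fadroplo/, hogako_i, wemi]

Derivation:
Calling listout with p→/: [].
Using jot with p→/wemi, c→cruvu, and see created.
Now I run dig with p→/fadroplo, and get ok.
Calling jot with p→/fadroplo/hohex, c→plaba: created.
I invoke cull with p→/fadroplo, and observe ToolError: not empty.
Invoking jot with p→/hogako_i, c→gresmes: created.
Using openup with p→/fadroplo/hohex: plaba.
Now I run listout with p→/, and see [fadroplo/, hogako_i, wemi].
Calling shunt with s→/fadroplo/hohex, d→/kesi, → ok.
Using listout with p→/, and see [fadroplo/, hogako_i, kesi, wemi].


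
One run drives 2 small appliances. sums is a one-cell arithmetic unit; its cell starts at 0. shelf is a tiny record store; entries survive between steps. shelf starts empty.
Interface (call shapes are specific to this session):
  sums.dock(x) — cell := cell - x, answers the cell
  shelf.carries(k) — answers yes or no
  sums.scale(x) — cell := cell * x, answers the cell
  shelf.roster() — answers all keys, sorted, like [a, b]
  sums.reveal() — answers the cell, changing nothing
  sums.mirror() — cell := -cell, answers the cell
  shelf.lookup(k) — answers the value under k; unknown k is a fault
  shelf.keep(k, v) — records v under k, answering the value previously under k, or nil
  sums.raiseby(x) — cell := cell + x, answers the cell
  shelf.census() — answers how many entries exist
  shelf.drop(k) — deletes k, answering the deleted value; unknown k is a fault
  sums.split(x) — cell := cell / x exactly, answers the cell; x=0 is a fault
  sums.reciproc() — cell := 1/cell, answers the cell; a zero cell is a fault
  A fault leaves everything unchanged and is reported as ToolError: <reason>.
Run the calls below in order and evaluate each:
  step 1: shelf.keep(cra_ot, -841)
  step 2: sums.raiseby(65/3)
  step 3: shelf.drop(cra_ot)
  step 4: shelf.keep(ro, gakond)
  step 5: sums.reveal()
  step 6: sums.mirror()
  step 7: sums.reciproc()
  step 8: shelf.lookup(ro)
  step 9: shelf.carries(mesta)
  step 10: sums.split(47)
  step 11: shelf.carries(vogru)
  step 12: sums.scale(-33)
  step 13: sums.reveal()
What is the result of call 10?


Invoking keep with k: cra_ot, v: -841, and observe nil.
I call raiseby with x: 65/3, — result: 65/3.
I invoke drop with k: cra_ot, yielding -841.
Next I call keep with k: ro, v: gakond, yielding nil.
I use reveal(), which returns 65/3.
Using mirror(), → -65/3.
Then reciproc, yielding -3/65.
Using lookup with k: ro, giving gakond.
I use carries with k: mesta: no.
Now I run split with x: 47: -3/3055.
Then carries with k: vogru, → no.
I invoke scale with x: -33, — result: 99/3055.
I try reveal, and see 99/3055.

Answer: -3/3055


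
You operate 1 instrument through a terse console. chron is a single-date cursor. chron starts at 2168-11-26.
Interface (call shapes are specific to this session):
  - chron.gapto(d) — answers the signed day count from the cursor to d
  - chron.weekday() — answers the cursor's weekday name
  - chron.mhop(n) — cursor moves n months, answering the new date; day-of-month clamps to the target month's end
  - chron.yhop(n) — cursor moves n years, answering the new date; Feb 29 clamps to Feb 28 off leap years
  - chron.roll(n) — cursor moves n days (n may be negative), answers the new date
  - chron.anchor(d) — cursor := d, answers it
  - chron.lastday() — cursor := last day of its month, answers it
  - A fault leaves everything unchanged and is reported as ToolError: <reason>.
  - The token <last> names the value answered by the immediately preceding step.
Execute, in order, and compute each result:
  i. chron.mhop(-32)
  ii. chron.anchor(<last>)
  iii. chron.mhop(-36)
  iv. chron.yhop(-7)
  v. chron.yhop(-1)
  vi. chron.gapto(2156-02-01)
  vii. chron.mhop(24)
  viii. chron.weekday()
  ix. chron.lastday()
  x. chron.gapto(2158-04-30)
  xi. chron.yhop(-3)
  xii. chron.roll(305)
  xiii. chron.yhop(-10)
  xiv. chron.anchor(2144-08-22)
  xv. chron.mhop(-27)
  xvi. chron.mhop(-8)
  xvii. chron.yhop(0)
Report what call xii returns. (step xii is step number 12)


% 1. mhop(-32) -> 2166-03-26
% 2. anchor(<last>) -> 2166-03-26
% 3. mhop(-36) -> 2163-03-26
% 4. yhop(-7) -> 2156-03-26
% 5. yhop(-1) -> 2155-03-26
% 6. gapto(2156-02-01) -> 312
% 7. mhop(24) -> 2157-03-26
% 8. weekday() -> Saturday
% 9. lastday() -> 2157-03-31
% 10. gapto(2158-04-30) -> 395
% 11. yhop(-3) -> 2154-03-31
% 12. roll(305) -> 2155-01-30
% 13. yhop(-10) -> 2145-01-30
% 14. anchor(2144-08-22) -> 2144-08-22
% 15. mhop(-27) -> 2142-05-22
% 16. mhop(-8) -> 2141-09-22
% 17. yhop(0) -> 2141-09-22

Answer: 2155-01-30


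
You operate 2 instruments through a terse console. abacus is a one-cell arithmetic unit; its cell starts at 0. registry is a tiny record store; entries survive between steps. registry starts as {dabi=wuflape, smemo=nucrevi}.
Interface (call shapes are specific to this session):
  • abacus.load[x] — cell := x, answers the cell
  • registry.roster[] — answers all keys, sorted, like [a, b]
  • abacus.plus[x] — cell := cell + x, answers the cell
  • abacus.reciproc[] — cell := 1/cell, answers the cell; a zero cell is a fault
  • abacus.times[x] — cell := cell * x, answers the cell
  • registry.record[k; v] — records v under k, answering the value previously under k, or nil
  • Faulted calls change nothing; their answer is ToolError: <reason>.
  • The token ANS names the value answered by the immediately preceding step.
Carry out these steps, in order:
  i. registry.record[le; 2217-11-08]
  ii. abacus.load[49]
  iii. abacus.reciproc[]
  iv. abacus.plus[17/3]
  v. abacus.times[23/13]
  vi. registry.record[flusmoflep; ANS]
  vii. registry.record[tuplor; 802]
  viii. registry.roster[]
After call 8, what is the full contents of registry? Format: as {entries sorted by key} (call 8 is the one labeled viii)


I use registry.record on k→le, v→2217-11-08, and get nil.
Next I call abacus.load on x→49, and observe 49.
Next I call abacus.reciproc(), yielding 1/49.
Using abacus.plus on x→17/3: 836/147.
Using abacus.times on x→23/13: 19228/1911.
I invoke registry.record on k→flusmoflep, v→ANS, and observe nil.
Using registry.record on k→tuplor, v→802, — result: nil.
Now I run registry.roster, and see [dabi, flusmoflep, le, smemo, tuplor].

Answer: {dabi=wuflape, flusmoflep=19228/1911, le=2217-11-08, smemo=nucrevi, tuplor=802}


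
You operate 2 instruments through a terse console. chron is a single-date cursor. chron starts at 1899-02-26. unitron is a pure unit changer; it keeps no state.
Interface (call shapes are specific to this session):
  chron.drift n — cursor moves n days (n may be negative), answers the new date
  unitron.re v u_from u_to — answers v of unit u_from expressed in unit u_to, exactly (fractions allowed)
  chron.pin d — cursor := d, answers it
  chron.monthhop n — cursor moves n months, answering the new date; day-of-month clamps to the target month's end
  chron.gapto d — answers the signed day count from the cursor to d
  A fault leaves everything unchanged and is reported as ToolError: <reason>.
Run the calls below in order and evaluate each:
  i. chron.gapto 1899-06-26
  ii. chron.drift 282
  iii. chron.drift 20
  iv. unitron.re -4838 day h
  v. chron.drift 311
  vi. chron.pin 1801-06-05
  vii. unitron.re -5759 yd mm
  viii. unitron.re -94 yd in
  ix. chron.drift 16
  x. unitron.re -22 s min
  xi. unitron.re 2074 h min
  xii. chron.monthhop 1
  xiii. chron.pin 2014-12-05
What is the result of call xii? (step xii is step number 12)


Calling chron.gapto using 1899-06-26, — result: 120.
I call chron.drift using 282, — result: 1899-12-05.
Then chron.drift using 20, — result: 1899-12-25.
I use unitron.re using -4838, day, h, and get -116112.
Calling chron.drift using 311, and see 1900-11-01.
Then chron.pin using 1801-06-05, → 1801-06-05.
I try unitron.re using -5759, yd, mm, and observe -26330148/5.
Invoking unitron.re using -94, yd, in, and see -3384.
Next I call chron.drift using 16, and get 1801-06-21.
I invoke unitron.re using -22, s, min, yielding -11/30.
Now I run unitron.re using 2074, h, min: 124440.
Then chron.monthhop using 1, → 1801-07-21.
Now I run chron.pin using 2014-12-05, and see 2014-12-05.

Answer: 1801-07-21


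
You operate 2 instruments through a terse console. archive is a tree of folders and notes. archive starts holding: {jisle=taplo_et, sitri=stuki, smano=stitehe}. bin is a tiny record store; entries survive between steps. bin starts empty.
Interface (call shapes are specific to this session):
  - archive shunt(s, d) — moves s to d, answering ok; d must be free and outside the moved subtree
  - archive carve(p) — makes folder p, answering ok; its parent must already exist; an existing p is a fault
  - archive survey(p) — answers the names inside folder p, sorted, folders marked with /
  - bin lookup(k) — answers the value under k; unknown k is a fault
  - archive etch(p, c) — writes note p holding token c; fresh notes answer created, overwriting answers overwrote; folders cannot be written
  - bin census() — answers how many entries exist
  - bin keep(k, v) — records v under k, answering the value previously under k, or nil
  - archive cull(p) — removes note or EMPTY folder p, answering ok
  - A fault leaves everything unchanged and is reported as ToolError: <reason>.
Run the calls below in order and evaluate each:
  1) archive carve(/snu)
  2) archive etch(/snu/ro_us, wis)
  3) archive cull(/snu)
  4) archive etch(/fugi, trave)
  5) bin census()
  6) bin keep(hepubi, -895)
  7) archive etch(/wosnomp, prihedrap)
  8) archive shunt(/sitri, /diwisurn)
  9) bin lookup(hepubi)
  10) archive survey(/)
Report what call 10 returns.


Answer: [diwisurn, fugi, jisle, smano, snu/, wosnomp]

Derivation:
Calling archive carve using /snu, and see ok.
Then archive etch using /snu/ro_us, wis, giving created.
I try archive cull using /snu, which returns ToolError: not empty.
Using archive etch using /fugi, trave: created.
Calling bin census, and see 0.
Now I run bin keep using hepubi, -895, — result: nil.
I run archive etch using /wosnomp, prihedrap, → created.
Invoking archive shunt using /sitri, /diwisurn, yielding ok.
Then bin lookup using hepubi, and see -895.
Using archive survey using /, → [diwisurn, fugi, jisle, smano, snu/, wosnomp].


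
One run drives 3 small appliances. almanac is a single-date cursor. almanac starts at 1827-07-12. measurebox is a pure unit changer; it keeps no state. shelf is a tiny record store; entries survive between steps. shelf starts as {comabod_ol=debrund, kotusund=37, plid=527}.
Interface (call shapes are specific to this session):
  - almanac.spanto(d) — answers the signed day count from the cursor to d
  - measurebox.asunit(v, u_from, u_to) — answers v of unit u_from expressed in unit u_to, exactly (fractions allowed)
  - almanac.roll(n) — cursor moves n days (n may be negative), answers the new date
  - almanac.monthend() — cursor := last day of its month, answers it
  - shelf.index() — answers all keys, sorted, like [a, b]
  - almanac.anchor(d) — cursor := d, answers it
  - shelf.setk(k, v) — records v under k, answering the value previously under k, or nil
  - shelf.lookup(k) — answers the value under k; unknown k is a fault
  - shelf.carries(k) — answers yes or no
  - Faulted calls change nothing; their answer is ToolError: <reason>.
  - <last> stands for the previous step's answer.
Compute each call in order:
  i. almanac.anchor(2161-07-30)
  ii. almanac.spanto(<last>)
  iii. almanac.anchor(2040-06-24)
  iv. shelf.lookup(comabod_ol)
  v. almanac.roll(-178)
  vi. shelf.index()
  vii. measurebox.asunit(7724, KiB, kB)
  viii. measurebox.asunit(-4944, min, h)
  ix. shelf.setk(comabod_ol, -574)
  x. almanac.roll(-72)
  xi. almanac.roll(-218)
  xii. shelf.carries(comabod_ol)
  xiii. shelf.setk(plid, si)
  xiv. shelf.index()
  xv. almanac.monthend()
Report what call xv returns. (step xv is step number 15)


-> anchor(2161-07-30)
<- 2161-07-30
-> spanto(<last>)
<- 0
-> anchor(2040-06-24)
<- 2040-06-24
-> lookup(comabod_ol)
<- debrund
-> roll(-178)
<- 2039-12-29
-> index()
<- [comabod_ol, kotusund, plid]
-> asunit(7724, KiB, kB)
<- 988672/125
-> asunit(-4944, min, h)
<- -412/5
-> setk(comabod_ol, -574)
<- debrund
-> roll(-72)
<- 2039-10-18
-> roll(-218)
<- 2039-03-14
-> carries(comabod_ol)
<- yes
-> setk(plid, si)
<- 527
-> index()
<- [comabod_ol, kotusund, plid]
-> monthend()
<- 2039-03-31

Answer: 2039-03-31


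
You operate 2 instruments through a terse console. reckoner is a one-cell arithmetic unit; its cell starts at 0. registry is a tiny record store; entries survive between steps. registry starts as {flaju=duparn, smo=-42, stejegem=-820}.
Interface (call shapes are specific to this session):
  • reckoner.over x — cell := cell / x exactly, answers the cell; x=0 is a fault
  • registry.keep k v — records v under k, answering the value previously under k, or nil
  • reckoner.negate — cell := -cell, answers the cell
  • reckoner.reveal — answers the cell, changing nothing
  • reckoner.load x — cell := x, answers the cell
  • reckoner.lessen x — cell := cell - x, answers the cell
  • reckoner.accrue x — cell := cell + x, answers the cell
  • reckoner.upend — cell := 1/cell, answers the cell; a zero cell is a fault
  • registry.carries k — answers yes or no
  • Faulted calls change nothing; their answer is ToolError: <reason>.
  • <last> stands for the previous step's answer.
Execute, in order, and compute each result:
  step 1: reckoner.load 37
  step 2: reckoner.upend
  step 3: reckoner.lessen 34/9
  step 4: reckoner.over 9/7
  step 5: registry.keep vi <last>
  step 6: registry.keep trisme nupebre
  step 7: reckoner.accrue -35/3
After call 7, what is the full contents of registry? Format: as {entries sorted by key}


Answer: {flaju=duparn, smo=-42, stejegem=-820, trisme=nupebre, vi=-8743/2997}

Derivation:
==> reckoner.load(x→37)
<== 37
==> reckoner.upend()
<== 1/37
==> reckoner.lessen(x→34/9)
<== -1249/333
==> reckoner.over(x→9/7)
<== -8743/2997
==> registry.keep(k→vi, v→<last>)
<== nil
==> registry.keep(k→trisme, v→nupebre)
<== nil
==> reckoner.accrue(x→-35/3)
<== -43708/2997


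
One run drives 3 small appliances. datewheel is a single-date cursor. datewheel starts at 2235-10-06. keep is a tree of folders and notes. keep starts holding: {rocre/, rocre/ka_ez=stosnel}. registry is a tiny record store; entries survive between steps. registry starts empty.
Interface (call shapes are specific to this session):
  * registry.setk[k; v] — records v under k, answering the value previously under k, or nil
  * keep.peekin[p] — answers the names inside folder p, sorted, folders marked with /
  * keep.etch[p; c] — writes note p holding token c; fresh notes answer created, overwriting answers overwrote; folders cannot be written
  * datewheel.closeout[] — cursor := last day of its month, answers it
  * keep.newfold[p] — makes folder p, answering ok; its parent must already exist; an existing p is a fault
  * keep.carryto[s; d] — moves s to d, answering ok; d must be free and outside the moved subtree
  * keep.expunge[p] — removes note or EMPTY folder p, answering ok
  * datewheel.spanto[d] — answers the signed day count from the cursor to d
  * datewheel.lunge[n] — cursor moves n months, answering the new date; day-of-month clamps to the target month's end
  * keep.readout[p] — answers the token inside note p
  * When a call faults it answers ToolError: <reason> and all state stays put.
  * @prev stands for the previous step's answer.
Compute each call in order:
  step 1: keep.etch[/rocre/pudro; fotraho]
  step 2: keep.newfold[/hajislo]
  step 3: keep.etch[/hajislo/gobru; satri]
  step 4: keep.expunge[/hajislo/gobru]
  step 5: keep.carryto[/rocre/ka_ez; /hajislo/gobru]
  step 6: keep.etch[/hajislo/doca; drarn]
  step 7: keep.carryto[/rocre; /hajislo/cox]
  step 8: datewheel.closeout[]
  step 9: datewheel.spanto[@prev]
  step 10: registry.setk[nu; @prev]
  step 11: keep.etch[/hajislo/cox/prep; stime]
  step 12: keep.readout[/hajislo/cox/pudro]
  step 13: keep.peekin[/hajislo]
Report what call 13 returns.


-- keep.etch(p='/rocre/pudro', c='fotraho') => created
-- keep.newfold(p='/hajislo') => ok
-- keep.etch(p='/hajislo/gobru', c='satri') => created
-- keep.expunge(p='/hajislo/gobru') => ok
-- keep.carryto(s='/rocre/ka_ez', d='/hajislo/gobru') => ok
-- keep.etch(p='/hajislo/doca', c='drarn') => created
-- keep.carryto(s='/rocre', d='/hajislo/cox') => ok
-- datewheel.closeout() => 2235-10-31
-- datewheel.spanto(d='@prev') => 0
-- registry.setk(k='nu', v='@prev') => nil
-- keep.etch(p='/hajislo/cox/prep', c='stime') => created
-- keep.readout(p='/hajislo/cox/pudro') => fotraho
-- keep.peekin(p='/hajislo') => [cox/, doca, gobru]

Answer: [cox/, doca, gobru]


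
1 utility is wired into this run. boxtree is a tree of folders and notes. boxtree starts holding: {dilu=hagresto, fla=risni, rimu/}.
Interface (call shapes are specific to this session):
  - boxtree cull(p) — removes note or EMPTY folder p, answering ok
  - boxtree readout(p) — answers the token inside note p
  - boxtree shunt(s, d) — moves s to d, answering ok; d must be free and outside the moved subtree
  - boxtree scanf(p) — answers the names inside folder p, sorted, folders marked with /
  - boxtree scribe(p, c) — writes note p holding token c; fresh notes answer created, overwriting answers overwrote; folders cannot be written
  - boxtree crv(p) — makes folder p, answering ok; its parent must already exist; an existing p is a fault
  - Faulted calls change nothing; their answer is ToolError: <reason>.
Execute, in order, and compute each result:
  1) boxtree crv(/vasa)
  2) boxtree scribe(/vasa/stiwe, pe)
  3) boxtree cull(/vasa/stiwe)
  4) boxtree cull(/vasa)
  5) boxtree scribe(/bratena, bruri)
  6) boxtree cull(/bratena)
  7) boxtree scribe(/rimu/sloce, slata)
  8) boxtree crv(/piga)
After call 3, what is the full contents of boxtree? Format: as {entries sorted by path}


==> boxtree crv(p='/vasa')
<== ok
==> boxtree scribe(p='/vasa/stiwe', c='pe')
<== created
==> boxtree cull(p='/vasa/stiwe')
<== ok
==> boxtree cull(p='/vasa')
<== ok
==> boxtree scribe(p='/bratena', c='bruri')
<== created
==> boxtree cull(p='/bratena')
<== ok
==> boxtree scribe(p='/rimu/sloce', c='slata')
<== created
==> boxtree crv(p='/piga')
<== ok

Answer: {dilu=hagresto, fla=risni, rimu/, vasa/}


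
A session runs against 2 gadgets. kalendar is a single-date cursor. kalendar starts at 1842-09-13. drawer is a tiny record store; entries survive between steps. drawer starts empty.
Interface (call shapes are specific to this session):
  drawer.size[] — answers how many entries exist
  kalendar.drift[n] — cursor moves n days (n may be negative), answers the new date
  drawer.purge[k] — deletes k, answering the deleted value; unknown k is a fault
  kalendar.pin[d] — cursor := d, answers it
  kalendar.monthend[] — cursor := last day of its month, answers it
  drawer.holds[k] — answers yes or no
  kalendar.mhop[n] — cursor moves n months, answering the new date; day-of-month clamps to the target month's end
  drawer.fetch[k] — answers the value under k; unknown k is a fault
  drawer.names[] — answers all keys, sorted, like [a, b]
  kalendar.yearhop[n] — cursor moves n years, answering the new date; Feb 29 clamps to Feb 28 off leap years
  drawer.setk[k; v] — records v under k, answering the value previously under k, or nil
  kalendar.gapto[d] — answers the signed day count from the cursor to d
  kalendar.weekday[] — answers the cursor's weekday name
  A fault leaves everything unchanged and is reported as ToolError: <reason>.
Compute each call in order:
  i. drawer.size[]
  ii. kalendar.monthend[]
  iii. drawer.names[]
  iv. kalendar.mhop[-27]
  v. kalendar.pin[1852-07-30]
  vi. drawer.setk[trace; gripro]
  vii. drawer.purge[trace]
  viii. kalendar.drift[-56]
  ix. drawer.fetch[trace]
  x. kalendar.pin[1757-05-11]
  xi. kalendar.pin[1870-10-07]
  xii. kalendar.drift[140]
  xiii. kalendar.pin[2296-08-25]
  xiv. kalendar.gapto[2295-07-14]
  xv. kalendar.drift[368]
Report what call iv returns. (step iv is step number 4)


% 1. size() => 0
% 2. monthend() => 1842-09-30
% 3. names() => []
% 4. mhop(n=-27) => 1840-06-30
% 5. pin(d=1852-07-30) => 1852-07-30
% 6. setk(k=trace, v=gripro) => nil
% 7. purge(k=trace) => gripro
% 8. drift(n=-56) => 1852-06-04
% 9. fetch(k=trace) => ToolError: no such key trace
% 10. pin(d=1757-05-11) => 1757-05-11
% 11. pin(d=1870-10-07) => 1870-10-07
% 12. drift(n=140) => 1871-02-24
% 13. pin(d=2296-08-25) => 2296-08-25
% 14. gapto(d=2295-07-14) => -408
% 15. drift(n=368) => 2297-08-28

Answer: 1840-06-30


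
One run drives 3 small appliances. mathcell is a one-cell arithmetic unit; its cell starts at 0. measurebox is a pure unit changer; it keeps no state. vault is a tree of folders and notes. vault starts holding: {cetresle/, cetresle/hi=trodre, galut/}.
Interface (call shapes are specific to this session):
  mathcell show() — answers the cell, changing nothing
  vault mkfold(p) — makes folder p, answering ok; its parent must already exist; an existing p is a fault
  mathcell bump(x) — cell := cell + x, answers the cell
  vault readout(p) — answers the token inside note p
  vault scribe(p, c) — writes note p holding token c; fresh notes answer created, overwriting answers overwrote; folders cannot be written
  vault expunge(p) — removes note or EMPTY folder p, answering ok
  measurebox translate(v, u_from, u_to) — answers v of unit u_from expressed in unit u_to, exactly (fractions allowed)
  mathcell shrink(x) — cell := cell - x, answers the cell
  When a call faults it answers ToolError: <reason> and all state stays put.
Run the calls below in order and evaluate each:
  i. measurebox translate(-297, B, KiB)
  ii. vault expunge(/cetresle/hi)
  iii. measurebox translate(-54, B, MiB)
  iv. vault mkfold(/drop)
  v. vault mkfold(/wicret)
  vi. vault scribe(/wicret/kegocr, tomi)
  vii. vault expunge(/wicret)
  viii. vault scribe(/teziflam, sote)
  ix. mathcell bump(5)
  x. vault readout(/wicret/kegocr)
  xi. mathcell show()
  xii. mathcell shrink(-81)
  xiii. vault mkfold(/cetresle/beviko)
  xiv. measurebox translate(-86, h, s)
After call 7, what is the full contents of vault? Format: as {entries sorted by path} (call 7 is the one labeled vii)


Answer: {cetresle/, drop/, galut/, wicret/, wicret/kegocr=tomi}

Derivation:
>>> measurebox translate v=-297 u_from=B u_to=KiB
:: -297/1024
>>> vault expunge p=/cetresle/hi
:: ok
>>> measurebox translate v=-54 u_from=B u_to=MiB
:: -27/524288
>>> vault mkfold p=/drop
:: ok
>>> vault mkfold p=/wicret
:: ok
>>> vault scribe p=/wicret/kegocr c=tomi
:: created
>>> vault expunge p=/wicret
:: ToolError: not empty
>>> vault scribe p=/teziflam c=sote
:: created
>>> mathcell bump x=5
:: 5
>>> vault readout p=/wicret/kegocr
:: tomi
>>> mathcell show
:: 5
>>> mathcell shrink x=-81
:: 86
>>> vault mkfold p=/cetresle/beviko
:: ok
>>> measurebox translate v=-86 u_from=h u_to=s
:: -309600


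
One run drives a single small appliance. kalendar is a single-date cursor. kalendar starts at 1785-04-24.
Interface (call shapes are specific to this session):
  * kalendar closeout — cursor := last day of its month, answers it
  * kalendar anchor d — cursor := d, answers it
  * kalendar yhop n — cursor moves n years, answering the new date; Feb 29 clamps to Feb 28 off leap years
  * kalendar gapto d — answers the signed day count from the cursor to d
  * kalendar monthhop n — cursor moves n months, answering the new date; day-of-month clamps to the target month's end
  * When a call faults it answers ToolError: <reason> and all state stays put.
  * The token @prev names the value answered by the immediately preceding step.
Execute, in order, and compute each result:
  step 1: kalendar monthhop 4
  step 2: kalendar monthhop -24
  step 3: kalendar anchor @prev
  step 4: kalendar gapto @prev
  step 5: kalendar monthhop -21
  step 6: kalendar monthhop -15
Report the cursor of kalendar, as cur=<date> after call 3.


Answer: cur=1783-08-24

Derivation:
;; 1. kalendar monthhop(n=4) == 1785-08-24
;; 2. kalendar monthhop(n=-24) == 1783-08-24
;; 3. kalendar anchor(d=@prev) == 1783-08-24
;; 4. kalendar gapto(d=@prev) == 0
;; 5. kalendar monthhop(n=-21) == 1781-11-24
;; 6. kalendar monthhop(n=-15) == 1780-08-24


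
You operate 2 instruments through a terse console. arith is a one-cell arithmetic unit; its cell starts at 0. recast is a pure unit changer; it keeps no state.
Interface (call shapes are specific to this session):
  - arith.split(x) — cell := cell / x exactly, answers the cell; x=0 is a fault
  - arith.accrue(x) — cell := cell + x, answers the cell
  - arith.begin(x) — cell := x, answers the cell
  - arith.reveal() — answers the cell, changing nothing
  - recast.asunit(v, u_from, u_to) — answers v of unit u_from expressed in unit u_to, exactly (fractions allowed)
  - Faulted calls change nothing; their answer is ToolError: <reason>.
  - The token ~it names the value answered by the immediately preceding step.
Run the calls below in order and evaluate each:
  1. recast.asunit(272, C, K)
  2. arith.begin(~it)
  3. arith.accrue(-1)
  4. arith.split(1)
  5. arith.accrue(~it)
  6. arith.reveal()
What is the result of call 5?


Answer: 10883/10

Derivation:
Do: recast.asunit[v=272; u_from=C; u_to=K]
See: 10903/20
Do: arith.begin[x=~it]
See: 10903/20
Do: arith.accrue[x=-1]
See: 10883/20
Do: arith.split[x=1]
See: 10883/20
Do: arith.accrue[x=~it]
See: 10883/10
Do: arith.reveal[]
See: 10883/10


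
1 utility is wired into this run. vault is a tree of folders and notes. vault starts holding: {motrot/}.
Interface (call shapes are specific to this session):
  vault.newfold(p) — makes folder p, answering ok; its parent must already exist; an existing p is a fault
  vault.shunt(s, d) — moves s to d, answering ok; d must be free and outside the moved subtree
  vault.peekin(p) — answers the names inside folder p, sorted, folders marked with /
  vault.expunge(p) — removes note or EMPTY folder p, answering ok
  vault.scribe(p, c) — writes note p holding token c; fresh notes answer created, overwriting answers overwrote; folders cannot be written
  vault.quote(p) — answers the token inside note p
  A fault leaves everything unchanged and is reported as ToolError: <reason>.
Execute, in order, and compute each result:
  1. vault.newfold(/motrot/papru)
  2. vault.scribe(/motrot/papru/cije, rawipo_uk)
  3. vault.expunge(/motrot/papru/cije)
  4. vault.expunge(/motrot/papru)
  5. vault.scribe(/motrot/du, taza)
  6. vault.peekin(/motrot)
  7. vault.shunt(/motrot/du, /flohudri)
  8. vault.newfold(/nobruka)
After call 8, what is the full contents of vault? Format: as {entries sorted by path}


Answer: {flohudri=taza, motrot/, nobruka/}

Derivation:
% 1. vault.newfold(p='/motrot/papru') ~> ok
% 2. vault.scribe(p='/motrot/papru/cije', c='rawipo_uk') ~> created
% 3. vault.expunge(p='/motrot/papru/cije') ~> ok
% 4. vault.expunge(p='/motrot/papru') ~> ok
% 5. vault.scribe(p='/motrot/du', c='taza') ~> created
% 6. vault.peekin(p='/motrot') ~> [du]
% 7. vault.shunt(s='/motrot/du', d='/flohudri') ~> ok
% 8. vault.newfold(p='/nobruka') ~> ok


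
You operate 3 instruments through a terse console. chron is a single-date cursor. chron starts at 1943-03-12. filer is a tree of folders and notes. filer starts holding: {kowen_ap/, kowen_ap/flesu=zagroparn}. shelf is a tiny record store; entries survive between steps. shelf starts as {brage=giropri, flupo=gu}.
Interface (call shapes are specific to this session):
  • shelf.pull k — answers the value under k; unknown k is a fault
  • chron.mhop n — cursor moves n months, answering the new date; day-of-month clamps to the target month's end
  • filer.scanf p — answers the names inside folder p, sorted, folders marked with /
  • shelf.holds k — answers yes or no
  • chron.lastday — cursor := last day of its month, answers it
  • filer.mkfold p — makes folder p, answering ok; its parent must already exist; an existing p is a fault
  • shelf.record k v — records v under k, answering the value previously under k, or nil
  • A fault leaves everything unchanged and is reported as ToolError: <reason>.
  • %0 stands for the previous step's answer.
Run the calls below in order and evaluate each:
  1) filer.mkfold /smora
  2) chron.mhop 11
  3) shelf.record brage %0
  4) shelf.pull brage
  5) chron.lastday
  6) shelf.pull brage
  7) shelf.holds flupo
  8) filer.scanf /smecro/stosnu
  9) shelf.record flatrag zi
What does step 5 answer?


Answer: 1944-02-29

Derivation:
;; 1. filer.mkfold(p→/smora) => ok
;; 2. chron.mhop(n→11) => 1944-02-12
;; 3. shelf.record(k→brage, v→%0) => giropri
;; 4. shelf.pull(k→brage) => 1944-02-12
;; 5. chron.lastday() => 1944-02-29
;; 6. shelf.pull(k→brage) => 1944-02-12
;; 7. shelf.holds(k→flupo) => yes
;; 8. filer.scanf(p→/smecro/stosnu) => ToolError: not found
;; 9. shelf.record(k→flatrag, v→zi) => nil


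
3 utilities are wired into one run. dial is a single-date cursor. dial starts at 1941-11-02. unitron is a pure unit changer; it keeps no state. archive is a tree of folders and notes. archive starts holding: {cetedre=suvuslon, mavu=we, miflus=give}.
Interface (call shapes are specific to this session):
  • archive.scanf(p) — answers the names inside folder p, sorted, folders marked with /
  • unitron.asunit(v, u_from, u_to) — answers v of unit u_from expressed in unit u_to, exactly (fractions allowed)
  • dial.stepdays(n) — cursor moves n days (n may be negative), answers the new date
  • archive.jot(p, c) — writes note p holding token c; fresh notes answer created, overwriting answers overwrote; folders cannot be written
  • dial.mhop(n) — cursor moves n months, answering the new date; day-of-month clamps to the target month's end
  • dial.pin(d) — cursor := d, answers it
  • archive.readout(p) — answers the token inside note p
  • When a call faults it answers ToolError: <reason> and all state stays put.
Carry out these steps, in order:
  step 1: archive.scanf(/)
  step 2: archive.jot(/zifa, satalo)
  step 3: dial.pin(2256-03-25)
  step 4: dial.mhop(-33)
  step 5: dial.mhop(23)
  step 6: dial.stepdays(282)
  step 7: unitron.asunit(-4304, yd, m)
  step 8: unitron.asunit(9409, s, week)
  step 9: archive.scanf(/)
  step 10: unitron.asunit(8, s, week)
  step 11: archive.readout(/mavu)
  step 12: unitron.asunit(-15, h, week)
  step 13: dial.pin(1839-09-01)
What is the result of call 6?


·→ scanf(p='/')
·← [cetedre, mavu, miflus]
·→ jot(p='/zifa', c='satalo')
·← created
·→ pin(d='2256-03-25')
·← 2256-03-25
·→ mhop(n='-33')
·← 2253-06-25
·→ mhop(n='23')
·← 2255-05-25
·→ stepdays(n='282')
·← 2256-03-02
·→ asunit(v='-4304', u_from='yd', u_to='m')
·← -2459736/625
·→ asunit(v='9409', u_from='s', u_to='week')
·← 9409/604800
·→ scanf(p='/')
·← [cetedre, mavu, miflus, zifa]
·→ asunit(v='8', u_from='s', u_to='week')
·← 1/75600
·→ readout(p='/mavu')
·← we
·→ asunit(v='-15', u_from='h', u_to='week')
·← -5/56
·→ pin(d='1839-09-01')
·← 1839-09-01

Answer: 2256-03-02


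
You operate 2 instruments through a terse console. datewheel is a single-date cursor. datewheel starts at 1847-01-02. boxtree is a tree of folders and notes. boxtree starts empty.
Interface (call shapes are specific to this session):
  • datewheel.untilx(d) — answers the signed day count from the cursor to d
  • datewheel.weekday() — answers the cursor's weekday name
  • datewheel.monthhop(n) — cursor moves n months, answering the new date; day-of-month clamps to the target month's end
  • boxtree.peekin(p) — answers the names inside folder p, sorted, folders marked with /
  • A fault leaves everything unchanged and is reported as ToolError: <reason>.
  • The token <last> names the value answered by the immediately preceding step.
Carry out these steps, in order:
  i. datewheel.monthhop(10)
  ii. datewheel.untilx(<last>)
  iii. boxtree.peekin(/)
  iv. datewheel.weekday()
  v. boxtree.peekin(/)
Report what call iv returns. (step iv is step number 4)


Do: datewheel.monthhop[n='10']
See: 1847-11-02
Do: datewheel.untilx[d='<last>']
See: 0
Do: boxtree.peekin[p='/']
See: []
Do: datewheel.weekday[]
See: Tuesday
Do: boxtree.peekin[p='/']
See: []

Answer: Tuesday


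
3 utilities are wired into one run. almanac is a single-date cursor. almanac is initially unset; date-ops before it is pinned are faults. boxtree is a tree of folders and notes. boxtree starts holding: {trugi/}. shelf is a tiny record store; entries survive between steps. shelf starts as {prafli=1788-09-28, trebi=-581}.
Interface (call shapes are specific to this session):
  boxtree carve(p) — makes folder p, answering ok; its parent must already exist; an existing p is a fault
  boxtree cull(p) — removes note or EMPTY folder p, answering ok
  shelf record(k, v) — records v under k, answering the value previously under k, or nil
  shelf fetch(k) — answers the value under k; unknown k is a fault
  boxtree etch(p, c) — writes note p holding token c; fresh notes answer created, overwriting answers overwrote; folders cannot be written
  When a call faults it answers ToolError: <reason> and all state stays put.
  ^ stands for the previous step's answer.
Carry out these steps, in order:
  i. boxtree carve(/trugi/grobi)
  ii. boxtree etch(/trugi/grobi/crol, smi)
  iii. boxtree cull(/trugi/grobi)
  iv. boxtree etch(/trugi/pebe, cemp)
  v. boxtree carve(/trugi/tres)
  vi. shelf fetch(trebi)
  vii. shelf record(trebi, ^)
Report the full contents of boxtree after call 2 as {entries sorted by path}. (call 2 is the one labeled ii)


CALL boxtree carve[p=/trugi/grobi]
RET  ok
CALL boxtree etch[p=/trugi/grobi/crol; c=smi]
RET  created
CALL boxtree cull[p=/trugi/grobi]
RET  ToolError: not empty
CALL boxtree etch[p=/trugi/pebe; c=cemp]
RET  created
CALL boxtree carve[p=/trugi/tres]
RET  ok
CALL shelf fetch[k=trebi]
RET  -581
CALL shelf record[k=trebi; v=^]
RET  -581

Answer: {trugi/, trugi/grobi/, trugi/grobi/crol=smi}
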